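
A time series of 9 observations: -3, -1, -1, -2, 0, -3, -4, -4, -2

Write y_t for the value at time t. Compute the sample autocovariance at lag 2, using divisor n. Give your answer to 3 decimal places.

Mean ȳ = (-3 − 1 − 1 − 2 + 0 − 3 − 4 − 4 − 2)/9 = -2.2222
Σ_{t=1}^{7}(y_t−ȳ)(y_{t+2}−ȳ) = -1.0988
γ_2 = -1.0988 / 9 = -0.122

-0.122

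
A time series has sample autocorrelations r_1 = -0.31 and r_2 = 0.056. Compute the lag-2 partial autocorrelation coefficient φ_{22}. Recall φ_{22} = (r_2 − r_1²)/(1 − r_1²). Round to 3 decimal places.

-0.044

φ_{22} = (r_2 − r_1²) / (1 − r_1²)
r_1² = (-0.31)² = 0.0961
Numerator = 0.056 − 0.0961 = -0.0401; denominator = 1 − 0.0961 = 0.9039
φ_{22} = -0.0401 / 0.9039 = -0.044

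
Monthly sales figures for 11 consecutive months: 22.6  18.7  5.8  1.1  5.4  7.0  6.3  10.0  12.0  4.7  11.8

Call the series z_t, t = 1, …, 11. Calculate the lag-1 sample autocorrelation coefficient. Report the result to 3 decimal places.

0.362

Mean z̄ = (22.6 + 18.7 + 5.8 + 1.1 + 5.4 + 7.0 + 6.3 + 10.0 + 12.0 + 4.7 + 11.8)/11 = 9.5818
Numerator Σ_{t=1}^{10}(z_t−z̄)(z_{t+1}−z̄) = 148.0397
Denominator Σ(z_t−z̄)² = 408.5564
r_1 = 148.0397 / 408.5564 = 0.362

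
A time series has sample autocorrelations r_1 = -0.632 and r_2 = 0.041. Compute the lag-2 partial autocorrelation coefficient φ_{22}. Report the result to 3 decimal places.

-0.597

φ_{22} = (r_2 − r_1²) / (1 − r_1²)
r_1² = (-0.632)² = 0.399424
Numerator = 0.041 − 0.3994 = -0.3584; denominator = 1 − 0.3994 = 0.6006
φ_{22} = -0.3584 / 0.6006 = -0.597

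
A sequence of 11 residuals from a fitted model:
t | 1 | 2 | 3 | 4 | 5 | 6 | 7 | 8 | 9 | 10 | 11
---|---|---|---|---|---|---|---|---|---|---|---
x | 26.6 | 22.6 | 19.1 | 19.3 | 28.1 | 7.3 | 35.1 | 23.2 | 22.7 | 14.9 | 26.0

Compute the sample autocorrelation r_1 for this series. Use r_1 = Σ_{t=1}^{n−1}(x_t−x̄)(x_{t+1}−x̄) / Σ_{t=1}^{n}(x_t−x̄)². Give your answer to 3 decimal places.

-0.576

Mean x̄ = (26.6 + 22.6 + 19.1 + 19.3 + 28.1 + 7.3 + 35.1 + 23.2 + 22.7 + 14.9 + 26.0)/11 = 22.2636
Numerator Σ_{t=1}^{10}(x_t−x̄)(x_{t+1}−x̄) = -305.2368
Denominator Σ(x_t−x̄)² = 529.7055
r_1 = -305.2368 / 529.7055 = -0.576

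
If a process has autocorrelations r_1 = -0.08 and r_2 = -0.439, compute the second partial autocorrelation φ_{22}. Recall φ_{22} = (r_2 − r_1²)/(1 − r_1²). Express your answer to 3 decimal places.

φ_{22} = (r_2 − r_1²) / (1 − r_1²)
r_1² = (-0.08)² = 0.0064
Numerator = -0.439 − 0.0064 = -0.4454; denominator = 1 − 0.0064 = 0.9936
φ_{22} = -0.4454 / 0.9936 = -0.448

-0.448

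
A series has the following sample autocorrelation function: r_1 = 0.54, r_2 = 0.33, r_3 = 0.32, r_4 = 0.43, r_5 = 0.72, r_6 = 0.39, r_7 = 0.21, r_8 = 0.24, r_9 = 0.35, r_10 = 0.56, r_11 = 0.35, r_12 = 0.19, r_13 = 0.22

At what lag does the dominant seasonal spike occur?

5

The largest autocorrelation is r_5 = 0.72, with a weaker echo at lag 10 (0.56); the remaining lags stay at or below 0.54. The elevated value at lag 1 (0.54), dropping to 0.33 at lag 2, reflects decaying short-term dependence rather than seasonality.
The dominant spike at lag 5 indicates a seasonal period of 5.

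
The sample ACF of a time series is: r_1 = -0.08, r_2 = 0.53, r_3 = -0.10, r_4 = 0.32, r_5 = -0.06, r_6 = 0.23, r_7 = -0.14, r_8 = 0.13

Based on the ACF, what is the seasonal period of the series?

The largest autocorrelation is r_2 = 0.53, with weaker echoes at lags 4 (0.32) and 6 (0.23); the remaining lags stay at or below 0.13.
The dominant spike at lag 2 indicates a seasonal period of 2.

2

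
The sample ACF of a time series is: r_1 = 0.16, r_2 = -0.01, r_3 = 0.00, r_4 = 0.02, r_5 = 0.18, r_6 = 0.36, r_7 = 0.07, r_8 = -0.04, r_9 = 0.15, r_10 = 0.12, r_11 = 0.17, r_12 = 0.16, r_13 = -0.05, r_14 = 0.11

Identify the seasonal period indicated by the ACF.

The largest autocorrelation is r_6 = 0.36; the remaining lags stay at or below 0.18.
The dominant spike at lag 6 indicates a seasonal period of 6.

6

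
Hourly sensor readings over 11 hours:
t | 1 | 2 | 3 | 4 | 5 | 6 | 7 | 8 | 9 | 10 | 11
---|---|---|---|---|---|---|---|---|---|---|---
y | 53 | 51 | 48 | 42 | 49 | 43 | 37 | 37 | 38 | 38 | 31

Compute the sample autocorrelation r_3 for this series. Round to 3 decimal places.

Mean ȳ = (53 + 51 + 48 + 42 + 49 + 43 + 37 + 37 + 38 + 38 + 31)/11 = 42.4545
Numerator Σ_{t=1}^{8}(y_t−ȳ)(y_{t+3}−ȳ) = 105.2893
Denominator Σ(y_t−ȳ)² = 488.7273
r_3 = 105.2893 / 488.7273 = 0.215

0.215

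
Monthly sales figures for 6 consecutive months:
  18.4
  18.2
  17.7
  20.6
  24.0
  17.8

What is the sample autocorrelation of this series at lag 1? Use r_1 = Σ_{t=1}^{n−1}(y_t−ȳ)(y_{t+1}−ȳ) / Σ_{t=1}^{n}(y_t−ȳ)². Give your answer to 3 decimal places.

Mean ȳ = (18.4 + 18.2 + 17.7 + 20.6 + 24.0 + 17.8)/6 = 19.4500
Deviations from mean: -1.0500, -1.2500, -1.7500, 1.1500, 4.5500, -1.6500
Σ(y_t−ȳ)(y_{t+1}−ȳ) = (1.3125) + (2.1875) + (-2.0125) + (5.2325) + (-7.5075) = -0.7875
Denominator Σ(y_t−ȳ)² = 30.4750
r_1 = -0.7875 / 30.4750 = -0.026

-0.026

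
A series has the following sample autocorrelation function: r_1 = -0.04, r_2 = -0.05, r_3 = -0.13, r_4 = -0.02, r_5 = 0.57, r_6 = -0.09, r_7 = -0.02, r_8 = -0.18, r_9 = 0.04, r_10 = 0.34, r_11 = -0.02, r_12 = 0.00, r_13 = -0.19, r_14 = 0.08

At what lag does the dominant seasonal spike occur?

5

The largest autocorrelation is r_5 = 0.57, with a weaker echo at lag 10 (0.34); the remaining lags stay at or below 0.08.
The dominant spike at lag 5 indicates a seasonal period of 5.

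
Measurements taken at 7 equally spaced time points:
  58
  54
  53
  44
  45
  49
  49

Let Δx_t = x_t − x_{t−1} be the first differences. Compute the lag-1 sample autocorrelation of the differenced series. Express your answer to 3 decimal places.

-0.017

First differences Δx: -4, -1, -9, 1, 4, 0
Mean of differences = -1.5000
Numerator Σ(Δx_t−Δx̄)(Δx_{t+1}−Δx̄) = -1.7500
Denominator Σ(Δx_t−Δx̄)² = 101.5000
r_1(Δx) = -1.7500 / 101.5000 = -0.017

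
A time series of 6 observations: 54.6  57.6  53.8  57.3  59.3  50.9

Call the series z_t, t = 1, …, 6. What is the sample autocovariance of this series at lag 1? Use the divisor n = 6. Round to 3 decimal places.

Mean z̄ = (54.6 + 57.6 + 53.8 + 57.3 + 59.3 + 50.9)/6 = 55.5833
Deviations: -0.9833, 2.0167, -1.7833, 1.7167, 3.7167, -4.6833
Σ_{t=1}^{5}(z_t−z̄)(z_{t+1}−z̄) = -19.6669
γ_1 = -19.6669 / 6 = -3.278

-3.278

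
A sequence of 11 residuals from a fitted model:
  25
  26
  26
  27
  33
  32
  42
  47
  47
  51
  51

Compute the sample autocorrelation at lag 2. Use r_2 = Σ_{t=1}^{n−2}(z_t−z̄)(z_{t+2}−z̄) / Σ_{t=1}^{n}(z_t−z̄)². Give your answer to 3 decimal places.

Mean z̄ = (25 + 26 + 26 + 27 + 33 + 32 + 42 + 47 + 47 + 51 + 51)/11 = 37.0000
Numerator Σ_{t=1}^{9}(z_t−z̄)(z_{t+2}−z̄) = 596.0000
Denominator Σ(z_t−z̄)² = 1144.0000
r_2 = 596.0000 / 1144.0000 = 0.521

0.521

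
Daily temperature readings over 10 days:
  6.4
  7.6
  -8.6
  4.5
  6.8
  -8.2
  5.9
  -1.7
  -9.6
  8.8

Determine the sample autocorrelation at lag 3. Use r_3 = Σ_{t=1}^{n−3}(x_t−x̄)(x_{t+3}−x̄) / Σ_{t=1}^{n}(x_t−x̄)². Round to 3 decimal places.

0.564

Mean x̄ = (6.4 + 7.6 − 8.6 + 4.5 + 6.8 − 8.2 + 5.9 − 1.7 − 9.6 + 8.8)/10 = 1.1900
Σ(x_t−x̄)(x_{t+3}−x̄) = (17.2451) + (35.9601) + (91.9281) + (15.5901) + (-16.2129) + (101.3181) + (35.8431) = 281.6717
Denominator Σ(x_t−x̄)² = 499.5490
r_3 = 281.6717 / 499.5490 = 0.564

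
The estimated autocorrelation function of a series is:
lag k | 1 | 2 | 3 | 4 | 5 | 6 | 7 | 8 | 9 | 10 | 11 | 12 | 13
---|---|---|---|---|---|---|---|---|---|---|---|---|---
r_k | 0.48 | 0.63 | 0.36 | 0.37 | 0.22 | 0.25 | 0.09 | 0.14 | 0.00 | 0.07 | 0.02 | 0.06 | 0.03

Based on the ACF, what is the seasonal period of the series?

2

The largest autocorrelation is r_2 = 0.63; the remaining lags stay at or below 0.48.
The dominant spike at lag 2 indicates a seasonal period of 2.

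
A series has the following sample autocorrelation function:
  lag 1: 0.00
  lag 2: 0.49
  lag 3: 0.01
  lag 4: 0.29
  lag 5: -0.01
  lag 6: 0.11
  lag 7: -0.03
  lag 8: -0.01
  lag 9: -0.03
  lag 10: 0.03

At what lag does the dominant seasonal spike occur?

2

The largest autocorrelation is r_2 = 0.49, with a weaker echo at lag 4 (0.29); the remaining lags stay at or below 0.11.
The dominant spike at lag 2 indicates a seasonal period of 2.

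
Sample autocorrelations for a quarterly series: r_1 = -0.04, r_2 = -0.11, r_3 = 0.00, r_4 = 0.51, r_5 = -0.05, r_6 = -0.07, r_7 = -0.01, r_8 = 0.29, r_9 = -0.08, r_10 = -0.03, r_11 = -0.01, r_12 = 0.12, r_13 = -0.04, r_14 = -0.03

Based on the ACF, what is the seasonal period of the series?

4

The largest autocorrelation is r_4 = 0.51, with a weaker echo at lag 8 (0.29); the remaining lags stay at or below 0.12.
The dominant spike at lag 4 indicates a seasonal period of 4.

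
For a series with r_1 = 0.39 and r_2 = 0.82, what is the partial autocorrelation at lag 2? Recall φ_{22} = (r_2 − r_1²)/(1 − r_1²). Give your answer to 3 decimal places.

φ_{22} = (r_2 − r_1²) / (1 − r_1²)
r_1² = (0.39)² = 0.1521
Numerator = 0.82 − 0.1521 = 0.6679; denominator = 1 − 0.1521 = 0.8479
φ_{22} = 0.6679 / 0.8479 = 0.788

0.788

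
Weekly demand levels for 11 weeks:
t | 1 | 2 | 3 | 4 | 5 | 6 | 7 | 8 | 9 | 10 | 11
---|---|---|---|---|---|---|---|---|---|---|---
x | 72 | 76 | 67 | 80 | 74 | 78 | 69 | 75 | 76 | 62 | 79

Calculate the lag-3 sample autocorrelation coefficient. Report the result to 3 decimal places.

Mean x̄ = (72 + 76 + 67 + 80 + 74 + 78 + 69 + 75 + 76 + 62 + 79)/11 = 73.4545
Numerator Σ_{t=1}^{8}(x_t−x̄)(x_{t+3}−x̄) = 5.3802
Denominator Σ(x_t−x̄)² = 304.7273
r_3 = 5.3802 / 304.7273 = 0.018

0.018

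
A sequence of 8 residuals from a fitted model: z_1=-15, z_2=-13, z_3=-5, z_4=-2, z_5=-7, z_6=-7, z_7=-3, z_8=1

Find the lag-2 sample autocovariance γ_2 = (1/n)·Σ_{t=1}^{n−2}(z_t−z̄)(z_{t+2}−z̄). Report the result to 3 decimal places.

Mean z̄ = (-15 − 13 − 5 − 2 − 7 − 7 − 3 + 1)/8 = -6.3750
Deviations: -8.6250, -6.6250, 1.3750, 4.3750, -0.6250, -0.6250, 3.3750, 7.3750
Σ_{t=1}^{6}(z_t−z̄)(z_{t+2}−z̄) = -51.1563
γ_2 = -51.1563 / 8 = -6.395

-6.395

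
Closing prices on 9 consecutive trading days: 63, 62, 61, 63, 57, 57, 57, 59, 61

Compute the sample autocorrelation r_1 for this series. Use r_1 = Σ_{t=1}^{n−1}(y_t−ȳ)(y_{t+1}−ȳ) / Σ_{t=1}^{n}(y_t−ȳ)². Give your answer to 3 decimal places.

Mean ȳ = (63 + 62 + 61 + 63 + 57 + 57 + 57 + 59 + 61)/9 = 60.0000
Numerator Σ_{t=1}^{8}(y_t−ȳ)(y_{t+1}−ȳ) = 22.0000
Denominator Σ(y_t−ȳ)² = 52.0000
r_1 = 22.0000 / 52.0000 = 0.423

0.423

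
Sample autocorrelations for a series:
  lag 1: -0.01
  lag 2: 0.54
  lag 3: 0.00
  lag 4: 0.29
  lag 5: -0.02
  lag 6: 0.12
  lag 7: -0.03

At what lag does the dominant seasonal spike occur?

The largest autocorrelation is r_2 = 0.54, with a weaker echo at lag 4 (0.29); the remaining lags stay at or below 0.12.
The dominant spike at lag 2 indicates a seasonal period of 2.

2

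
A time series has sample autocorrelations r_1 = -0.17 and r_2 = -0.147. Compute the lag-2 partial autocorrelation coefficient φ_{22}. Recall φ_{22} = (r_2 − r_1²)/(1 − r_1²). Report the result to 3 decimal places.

-0.181

φ_{22} = (r_2 − r_1²) / (1 − r_1²)
r_1² = (-0.17)² = 0.0289
Numerator = -0.147 − 0.0289 = -0.1759; denominator = 1 − 0.0289 = 0.9711
φ_{22} = -0.1759 / 0.9711 = -0.181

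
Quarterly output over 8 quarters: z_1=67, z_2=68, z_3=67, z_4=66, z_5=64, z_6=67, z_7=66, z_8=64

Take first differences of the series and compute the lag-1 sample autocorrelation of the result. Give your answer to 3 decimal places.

-0.306

First differences Δz: 1, -1, -1, -2, 3, -1, -2
Mean of differences = -0.4286
Numerator Σ(Δz_t−Δz̄)(Δz_{t+1}−Δz̄) = -6.0408
Denominator Σ(Δz_t−Δz̄)² = 19.7143
r_1(Δz) = -6.0408 / 19.7143 = -0.306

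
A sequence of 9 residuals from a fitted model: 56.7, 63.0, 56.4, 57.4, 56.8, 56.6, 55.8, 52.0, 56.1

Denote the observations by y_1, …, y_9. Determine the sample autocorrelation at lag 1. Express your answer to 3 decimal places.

Mean ȳ = (56.7 + 63.0 + 56.4 + 57.4 + 56.8 + 56.6 + 55.8 + 52.0 + 56.1)/9 = 56.7556
Numerator Σ_{t=1}^{8}(y_t−ȳ)(y_{t+1}−ȳ) = 5.0358
Denominator Σ(y_t−ȳ)² = 63.5222
r_1 = 5.0358 / 63.5222 = 0.079

0.079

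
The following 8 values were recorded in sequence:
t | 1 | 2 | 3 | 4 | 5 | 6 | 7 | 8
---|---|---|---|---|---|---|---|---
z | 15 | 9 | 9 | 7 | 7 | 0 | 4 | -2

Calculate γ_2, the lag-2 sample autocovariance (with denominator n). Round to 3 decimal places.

Mean z̄ = (15 + 9 + 9 + 7 + 7 + 0 + 4 − 2)/8 = 6.1250
Σ_{t=1}^{6}(z_t−z̄)(z_{t+2}−z̄) = 73.0938
γ_2 = 73.0938 / 8 = 9.137

9.137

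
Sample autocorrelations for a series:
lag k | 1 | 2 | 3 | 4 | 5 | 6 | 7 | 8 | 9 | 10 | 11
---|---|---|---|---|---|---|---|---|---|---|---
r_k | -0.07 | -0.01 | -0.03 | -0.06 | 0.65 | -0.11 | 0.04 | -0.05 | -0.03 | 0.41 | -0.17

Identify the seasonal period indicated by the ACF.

The largest autocorrelation is r_5 = 0.65, with a weaker echo at lag 10 (0.41); the remaining lags stay at or below 0.04.
The dominant spike at lag 5 indicates a seasonal period of 5.

5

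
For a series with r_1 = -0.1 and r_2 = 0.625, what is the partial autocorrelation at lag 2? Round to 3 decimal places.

0.621

φ_{22} = (r_2 − r_1²) / (1 − r_1²)
r_1² = (-0.1)² = 0.01
Numerator = 0.625 − 0.0100 = 0.6150; denominator = 1 − 0.0100 = 0.9900
φ_{22} = 0.6150 / 0.9900 = 0.621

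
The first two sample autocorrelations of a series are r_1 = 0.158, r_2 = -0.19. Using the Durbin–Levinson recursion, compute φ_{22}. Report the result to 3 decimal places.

φ_{22} = (r_2 − r_1²) / (1 − r_1²)
r_1² = (0.158)² = 0.024964
Numerator = -0.19 − 0.0250 = -0.2150; denominator = 1 − 0.0250 = 0.9750
φ_{22} = -0.2150 / 0.9750 = -0.220

-0.220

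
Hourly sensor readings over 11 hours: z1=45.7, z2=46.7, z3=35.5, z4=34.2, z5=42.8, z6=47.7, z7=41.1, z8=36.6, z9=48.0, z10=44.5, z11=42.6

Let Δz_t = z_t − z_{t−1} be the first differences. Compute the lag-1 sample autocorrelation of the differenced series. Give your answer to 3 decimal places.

First differences Δz: 1.0, -11.2, -1.3, 8.6, 4.9, -6.6, -4.5, 11.4, -3.5, -1.9
Mean of differences = -0.3100
Numerator Σ(Δz_t−Δz̄)(Δz_{t+1}−Δz̄) = -53.6481
Denominator Σ(Δz_t−Δz̄)² = 434.7690
r_1(Δz) = -53.6481 / 434.7690 = -0.123

-0.123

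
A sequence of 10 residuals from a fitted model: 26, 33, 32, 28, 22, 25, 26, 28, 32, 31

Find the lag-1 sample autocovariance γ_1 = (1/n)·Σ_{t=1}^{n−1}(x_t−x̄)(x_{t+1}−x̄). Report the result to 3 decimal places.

4.531

Mean x̄ = (26 + 33 + 32 + 28 + 22 + 25 + 26 + 28 + 32 + 31)/10 = 28.3000
Σ_{t=1}^{9}(x_t−x̄)(x_{t+1}−x̄) = 45.3100
γ_1 = 45.3100 / 10 = 4.531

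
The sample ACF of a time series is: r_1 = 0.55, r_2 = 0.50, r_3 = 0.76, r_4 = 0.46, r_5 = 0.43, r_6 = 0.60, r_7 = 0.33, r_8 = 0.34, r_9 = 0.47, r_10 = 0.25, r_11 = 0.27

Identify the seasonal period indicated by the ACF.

The largest autocorrelation is r_3 = 0.76, with a weaker echo at lag 6 (0.60); the remaining lags stay at or below 0.55. The elevated value at lag 1 (0.55), dropping to 0.50 at lag 2, reflects decaying short-term dependence rather than seasonality.
The dominant spike at lag 3 indicates a seasonal period of 3.

3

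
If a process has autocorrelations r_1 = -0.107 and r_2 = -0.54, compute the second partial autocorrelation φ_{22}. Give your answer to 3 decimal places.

-0.558

φ_{22} = (r_2 − r_1²) / (1 − r_1²)
r_1² = (-0.107)² = 0.011449
Numerator = -0.54 − 0.0114 = -0.5514; denominator = 1 − 0.0114 = 0.9886
φ_{22} = -0.5514 / 0.9886 = -0.558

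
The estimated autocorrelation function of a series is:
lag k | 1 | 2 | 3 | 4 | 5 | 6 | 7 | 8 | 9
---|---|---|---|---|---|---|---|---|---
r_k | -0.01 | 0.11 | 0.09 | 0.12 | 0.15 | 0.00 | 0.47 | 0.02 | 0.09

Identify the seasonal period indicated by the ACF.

The largest autocorrelation is r_7 = 0.47; the remaining lags stay at or below 0.15.
The dominant spike at lag 7 indicates a seasonal period of 7.

7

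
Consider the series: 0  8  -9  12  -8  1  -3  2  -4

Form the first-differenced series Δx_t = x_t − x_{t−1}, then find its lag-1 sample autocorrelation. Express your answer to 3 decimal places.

-0.876

First differences Δx: 8, -17, 21, -20, 9, -4, 5, -6
Mean of differences = -0.5000
Numerator Σ(Δx_t−Δx̄)(Δx_{t+1}−Δx̄) = -1182.2500
Denominator Σ(Δx_t−Δx̄)² = 1350.0000
r_1(Δx) = -1182.2500 / 1350.0000 = -0.876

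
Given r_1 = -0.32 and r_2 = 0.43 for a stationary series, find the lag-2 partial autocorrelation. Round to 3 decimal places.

0.365

φ_{22} = (r_2 − r_1²) / (1 − r_1²)
r_1² = (-0.32)² = 0.1024
Numerator = 0.43 − 0.1024 = 0.3276; denominator = 1 − 0.1024 = 0.8976
φ_{22} = 0.3276 / 0.8976 = 0.365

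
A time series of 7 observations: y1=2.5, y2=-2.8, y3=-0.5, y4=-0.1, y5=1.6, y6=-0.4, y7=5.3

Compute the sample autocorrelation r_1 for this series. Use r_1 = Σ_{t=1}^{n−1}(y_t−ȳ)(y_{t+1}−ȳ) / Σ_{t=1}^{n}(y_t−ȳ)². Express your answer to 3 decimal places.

Mean ȳ = (2.5 − 2.8 − 0.5 − 0.1 + 1.6 − 0.4 + 5.3)/7 = 0.8000
Deviations from mean: 1.7000, -3.6000, -1.3000, -0.9000, 0.8000, -1.2000, 4.5000
Σ(y_t−ȳ)(y_{t+1}−ȳ) = (-6.1200) + (4.6800) + (1.1700) + (-0.7200) + (-0.9600) + (-5.4000) = -7.3500
Denominator Σ(y_t−ȳ)² = 40.6800
r_1 = -7.3500 / 40.6800 = -0.181

-0.181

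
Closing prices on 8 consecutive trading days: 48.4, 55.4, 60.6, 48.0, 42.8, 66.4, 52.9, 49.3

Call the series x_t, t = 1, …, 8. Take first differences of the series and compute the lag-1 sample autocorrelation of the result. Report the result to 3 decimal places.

First differences Δx: 7.0, 5.2, -12.6, -5.2, 23.6, -13.5, -3.6
Mean of differences = 0.1286
Numerator Σ(Δx_t−Δx̄)(Δx_{t+1}−Δx̄) = -356.0151
Denominator Σ(Δx_t−Δx̄)² = 1013.8943
r_1(Δx) = -356.0151 / 1013.8943 = -0.351

-0.351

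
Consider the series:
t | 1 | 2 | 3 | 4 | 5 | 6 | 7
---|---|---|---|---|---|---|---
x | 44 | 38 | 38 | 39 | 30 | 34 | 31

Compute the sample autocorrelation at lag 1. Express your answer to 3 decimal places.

Mean x̄ = (44 + 38 + 38 + 39 + 30 + 34 + 31)/7 = 36.2857
Deviations from mean: 7.7143, 1.7143, 1.7143, 2.7143, -6.2857, -2.2857, -5.2857
Numerator Σ_{t=1}^{6}(x_t−x̄)(x_{t+1}−x̄) = 30.2041
Denominator Σ(x_t−x̄)² = 145.4286
r_1 = 30.2041 / 145.4286 = 0.208

0.208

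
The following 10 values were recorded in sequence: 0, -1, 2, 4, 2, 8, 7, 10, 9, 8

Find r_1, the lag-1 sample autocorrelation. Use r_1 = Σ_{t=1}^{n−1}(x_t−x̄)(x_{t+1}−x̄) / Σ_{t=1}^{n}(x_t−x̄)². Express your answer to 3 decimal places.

Mean x̄ = (0 − 1 + 2 + 4 + 2 + 8 + 7 + 10 + 9 + 8)/10 = 4.9000
Numerator Σ_{t=1}^{9}(x_t−x̄)(x_{t+1}−x̄) = 93.0900
Denominator Σ(x_t−x̄)² = 142.9000
r_1 = 93.0900 / 142.9000 = 0.651

0.651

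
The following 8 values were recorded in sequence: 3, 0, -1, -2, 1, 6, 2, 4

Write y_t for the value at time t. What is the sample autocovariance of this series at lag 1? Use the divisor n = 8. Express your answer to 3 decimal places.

1.701

Mean ȳ = (3 + 0 − 1 − 2 + 1 + 6 + 2 + 4)/8 = 1.6250
Σ_{t=1}^{7}(y_t−ȳ)(y_{t+1}−ȳ) = 13.6094
γ_1 = 13.6094 / 8 = 1.701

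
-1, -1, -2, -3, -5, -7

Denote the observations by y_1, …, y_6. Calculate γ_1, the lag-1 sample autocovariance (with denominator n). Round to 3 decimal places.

2.356

Mean ȳ = (-1 − 1 − 2 − 3 − 5 − 7)/6 = -3.1667
Deviations: 2.1667, 2.1667, 1.1667, 0.1667, -1.8333, -3.8333
Σ_{t=1}^{5}(y_t−ȳ)(y_{t+1}−ȳ) = 14.1389
γ_1 = 14.1389 / 6 = 2.356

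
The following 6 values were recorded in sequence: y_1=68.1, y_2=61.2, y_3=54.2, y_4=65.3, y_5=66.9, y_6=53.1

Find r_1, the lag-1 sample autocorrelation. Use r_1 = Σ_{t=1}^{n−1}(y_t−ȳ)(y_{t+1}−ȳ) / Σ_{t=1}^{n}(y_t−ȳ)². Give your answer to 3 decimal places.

-0.248

Mean ȳ = (68.1 + 61.2 + 54.2 + 65.3 + 66.9 + 53.1)/6 = 61.4667
Deviations from mean: 6.6333, -0.2667, -7.2667, 3.8333, 5.4333, -8.3667
Σ(y_t−ȳ)(y_{t+1}−ȳ) = (-1.7689) + (1.9378) + (-27.8556) + (20.8278) + (-45.4589) = -52.3178
Denominator Σ(y_t−ȳ)² = 211.0933
r_1 = -52.3178 / 211.0933 = -0.248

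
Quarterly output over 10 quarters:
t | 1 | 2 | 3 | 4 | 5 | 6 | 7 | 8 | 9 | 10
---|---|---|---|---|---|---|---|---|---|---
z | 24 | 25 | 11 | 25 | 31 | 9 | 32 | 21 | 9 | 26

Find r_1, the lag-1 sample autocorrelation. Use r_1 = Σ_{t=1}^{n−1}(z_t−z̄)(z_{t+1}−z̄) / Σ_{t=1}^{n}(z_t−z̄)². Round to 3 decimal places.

Mean z̄ = (24 + 25 + 11 + 25 + 31 + 9 + 32 + 21 + 9 + 26)/10 = 21.3000
Numerator Σ_{t=1}^{9}(z_t−z̄)(z_{t+1}−z̄) = -338.5900
Denominator Σ(z_t−z̄)² = 674.1000
r_1 = -338.5900 / 674.1000 = -0.502

-0.502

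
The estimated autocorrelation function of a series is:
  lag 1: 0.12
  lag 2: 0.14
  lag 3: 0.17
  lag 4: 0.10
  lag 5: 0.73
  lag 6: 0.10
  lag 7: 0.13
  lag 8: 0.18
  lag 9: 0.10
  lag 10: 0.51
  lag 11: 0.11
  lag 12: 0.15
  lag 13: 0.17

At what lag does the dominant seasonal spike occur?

5

The largest autocorrelation is r_5 = 0.73, with a weaker echo at lag 10 (0.51); the remaining lags stay at or below 0.18.
The dominant spike at lag 5 indicates a seasonal period of 5.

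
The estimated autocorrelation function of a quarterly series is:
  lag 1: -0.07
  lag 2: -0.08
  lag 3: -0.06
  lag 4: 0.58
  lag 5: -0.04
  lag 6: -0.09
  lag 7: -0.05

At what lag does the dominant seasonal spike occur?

The largest autocorrelation is r_4 = 0.58; the remaining lags stay at or below -0.04.
The dominant spike at lag 4 indicates a seasonal period of 4.

4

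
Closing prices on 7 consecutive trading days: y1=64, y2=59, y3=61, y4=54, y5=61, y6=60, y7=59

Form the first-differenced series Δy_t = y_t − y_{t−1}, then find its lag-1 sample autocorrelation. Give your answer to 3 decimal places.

First differences Δy: -5, 2, -7, 7, -1, -1
Mean of differences = -0.8333
Numerator Σ(Δy_t−Δȳ)(Δy_{t+1}−Δȳ) = -78.8611
Denominator Σ(Δy_t−Δȳ)² = 124.8333
r_1(Δy) = -78.8611 / 124.8333 = -0.632

-0.632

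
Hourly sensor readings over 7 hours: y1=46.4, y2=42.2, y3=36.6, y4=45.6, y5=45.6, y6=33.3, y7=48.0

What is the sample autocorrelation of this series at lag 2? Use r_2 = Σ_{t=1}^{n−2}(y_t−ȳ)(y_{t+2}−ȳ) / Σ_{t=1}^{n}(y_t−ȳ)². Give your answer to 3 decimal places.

Mean ȳ = (46.4 + 42.2 + 36.6 + 45.6 + 45.6 + 33.3 + 48.0)/7 = 42.5286
Deviations from mean: 3.8714, -0.3286, -5.9286, 3.0714, 3.0714, -9.2286, 5.4714
Σ(y_t−ȳ)(y_{t+2}−ȳ) = (-22.9520) + (-1.0092) + (-18.2092) + (-28.3449) + (16.8051) = -53.7102
Denominator Σ(y_t−ȳ)² = 184.2143
r_2 = -53.7102 / 184.2143 = -0.292

-0.292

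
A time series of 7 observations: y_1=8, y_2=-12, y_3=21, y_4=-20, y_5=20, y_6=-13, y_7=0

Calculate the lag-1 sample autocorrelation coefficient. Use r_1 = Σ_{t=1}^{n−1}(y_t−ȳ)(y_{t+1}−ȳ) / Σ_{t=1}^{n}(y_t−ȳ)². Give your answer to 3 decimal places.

-0.883

Mean ȳ = (8 − 12 + 21 − 20 + 20 − 13 + 0)/7 = 0.5714
Deviations from mean: 7.4286, -12.5714, 20.4286, -20.5714, 19.4286, -13.5714, -0.5714
Σ(y_t−ȳ)(y_{t+1}−ȳ) = (-93.3878) + (-256.8163) + (-420.2449) + (-399.6735) + (-263.6735) + (7.7551) = -1426.0408
Denominator Σ(y_t−ȳ)² = 1615.7143
r_1 = -1426.0408 / 1615.7143 = -0.883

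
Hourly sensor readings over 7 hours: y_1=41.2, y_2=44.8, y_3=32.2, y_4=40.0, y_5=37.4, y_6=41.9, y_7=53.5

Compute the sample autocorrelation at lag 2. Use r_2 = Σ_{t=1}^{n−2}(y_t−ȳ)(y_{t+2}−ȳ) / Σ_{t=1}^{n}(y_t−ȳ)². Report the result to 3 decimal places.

-0.049

Mean ȳ = (41.2 + 44.8 + 32.2 + 40.0 + 37.4 + 41.9 + 53.5)/7 = 41.5714
Deviations from mean: -0.3714, 3.2286, -9.3714, -1.5714, -4.1714, 0.3286, 11.9286
Numerator Σ_{t=1}^{5}(y_t−ȳ)(y_{t+2}−ȳ) = -12.7759
Denominator Σ(y_t−ȳ)² = 260.6543
r_2 = -12.7759 / 260.6543 = -0.049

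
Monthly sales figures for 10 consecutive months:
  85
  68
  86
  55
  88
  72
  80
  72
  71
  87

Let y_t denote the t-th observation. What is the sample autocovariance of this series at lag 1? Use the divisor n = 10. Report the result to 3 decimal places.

-72.276

Mean ȳ = (85 + 68 + 86 + 55 + 88 + 72 + 80 + 72 + 71 + 87)/10 = 76.4000
Σ_{t=1}^{9}(y_t−ȳ)(y_{t+1}−ȳ) = -722.7600
γ_1 = -722.7600 / 10 = -72.276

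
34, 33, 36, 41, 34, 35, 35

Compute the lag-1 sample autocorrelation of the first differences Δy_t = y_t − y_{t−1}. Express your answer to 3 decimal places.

First differences Δy: -1, 3, 5, -7, 1, 0
Mean of differences = 0.1667
Numerator Σ(Δy_t−Δȳ)(Δy_{t+1}−Δȳ) = -30.3611
Denominator Σ(Δy_t−Δȳ)² = 84.8333
r_1(Δy) = -30.3611 / 84.8333 = -0.358

-0.358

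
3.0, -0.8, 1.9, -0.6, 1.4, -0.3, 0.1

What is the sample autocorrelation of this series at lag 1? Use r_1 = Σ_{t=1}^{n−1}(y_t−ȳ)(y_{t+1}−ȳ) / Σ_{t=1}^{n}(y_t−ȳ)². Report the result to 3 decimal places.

-0.629

Mean ȳ = (3.0 − 0.8 + 1.9 − 0.6 + 1.4 − 0.3 + 0.1)/7 = 0.6714
Deviations from mean: 2.3286, -1.4714, 1.2286, -1.2714, 0.7286, -0.9714, -0.5714
Σ(y_t−ȳ)(y_{t+1}−ȳ) = (-3.4263) + (-1.8078) + (-1.5620) + (-0.9263) + (-0.7078) + (0.5551) = -7.8751
Denominator Σ(y_t−ȳ)² = 12.5143
r_1 = -7.8751 / 12.5143 = -0.629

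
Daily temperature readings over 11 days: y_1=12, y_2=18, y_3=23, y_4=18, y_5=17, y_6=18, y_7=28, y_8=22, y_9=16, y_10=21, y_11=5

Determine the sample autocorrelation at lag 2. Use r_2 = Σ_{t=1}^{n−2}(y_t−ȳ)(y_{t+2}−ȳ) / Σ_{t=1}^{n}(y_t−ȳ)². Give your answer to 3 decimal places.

Mean ȳ = (12 + 18 + 23 + 18 + 17 + 18 + 28 + 22 + 16 + 21 + 5)/11 = 18.0000
Numerator Σ_{t=1}^{9}(y_t−ȳ)(y_{t+2}−ȳ) = -27.0000
Denominator Σ(y_t−ȳ)² = 360.0000
r_2 = -27.0000 / 360.0000 = -0.075

-0.075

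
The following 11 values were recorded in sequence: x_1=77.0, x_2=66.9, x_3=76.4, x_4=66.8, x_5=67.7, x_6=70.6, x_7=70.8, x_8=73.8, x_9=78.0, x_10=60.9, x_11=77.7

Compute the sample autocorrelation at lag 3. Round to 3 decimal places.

Mean x̄ = (77.0 + 66.9 + 76.4 + 66.8 + 67.7 + 70.6 + 70.8 + 73.8 + 78.0 + 60.9 + 77.7)/11 = 71.5091
Numerator Σ_{t=1}^{8}(x_t−x̄)(x_{t+3}−x̄) = -2.3293
Denominator Σ(x_t−x̄)² = 311.5891
r_3 = -2.3293 / 311.5891 = -0.007

-0.007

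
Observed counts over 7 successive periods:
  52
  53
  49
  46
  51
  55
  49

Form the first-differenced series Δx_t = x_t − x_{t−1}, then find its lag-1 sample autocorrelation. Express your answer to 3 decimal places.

First differences Δx: 1, -4, -3, 5, 4, -6
Mean of differences = -0.5000
Numerator Σ(Δx_t−Δx̄)(Δx_{t+1}−Δx̄) = -10.2500
Denominator Σ(Δx_t−Δx̄)² = 101.5000
r_1(Δx) = -10.2500 / 101.5000 = -0.101

-0.101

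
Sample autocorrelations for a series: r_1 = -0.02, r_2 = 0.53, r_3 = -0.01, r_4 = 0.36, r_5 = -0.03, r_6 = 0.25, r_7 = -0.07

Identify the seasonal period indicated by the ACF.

2

The largest autocorrelation is r_2 = 0.53, with weaker echoes at lags 4 (0.36) and 6 (0.25); the remaining lags stay at or below -0.01.
The dominant spike at lag 2 indicates a seasonal period of 2.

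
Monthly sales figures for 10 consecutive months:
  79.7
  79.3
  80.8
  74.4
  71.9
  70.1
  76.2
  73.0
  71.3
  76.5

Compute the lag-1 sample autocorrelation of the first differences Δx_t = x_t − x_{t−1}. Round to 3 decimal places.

First differences Δx: -0.4, 1.5, -6.4, -2.5, -1.8, 6.1, -3.2, -1.7, 5.2
Mean of differences = -0.3556
Numerator Σ(Δx_t−Δx̄)(Δx_{t+1}−Δx̄) = -26.5709
Denominator Σ(Δx_t−Δx̄)² = 129.1022
r_1(Δx) = -26.5709 / 129.1022 = -0.206

-0.206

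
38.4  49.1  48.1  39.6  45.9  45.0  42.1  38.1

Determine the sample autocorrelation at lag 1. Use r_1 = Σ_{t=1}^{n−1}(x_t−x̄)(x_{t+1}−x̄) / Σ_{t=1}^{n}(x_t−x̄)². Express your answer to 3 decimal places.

Mean x̄ = (38.4 + 49.1 + 48.1 + 39.6 + 45.9 + 45.0 + 42.1 + 38.1)/8 = 43.2875
Numerator Σ_{t=1}^{7}(x_t−x̄)(x_{t+1}−x̄) = -19.2152
Denominator Σ(x_t−x̄)² = 132.5088
r_1 = -19.2152 / 132.5088 = -0.145

-0.145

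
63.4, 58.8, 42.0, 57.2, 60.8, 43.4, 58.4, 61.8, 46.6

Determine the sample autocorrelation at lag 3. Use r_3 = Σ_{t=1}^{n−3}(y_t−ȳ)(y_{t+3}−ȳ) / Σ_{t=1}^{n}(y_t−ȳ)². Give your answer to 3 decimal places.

Mean ȳ = (63.4 + 58.8 + 42.0 + 57.2 + 60.8 + 43.4 + 58.4 + 61.8 + 46.6)/9 = 54.7111
Σ(y_t−ȳ)(y_{t+3}−ȳ) = (21.6257) + (24.8968) + (143.7768) + (9.1812) + (43.1635) + (91.7457) = 334.3896
Denominator Σ(y_t−ȳ)² = 554.6489
r_3 = 334.3896 / 554.6489 = 0.603

0.603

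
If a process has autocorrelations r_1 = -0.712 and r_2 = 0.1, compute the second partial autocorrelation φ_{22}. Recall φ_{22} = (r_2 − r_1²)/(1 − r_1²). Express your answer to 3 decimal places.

-0.825

φ_{22} = (r_2 − r_1²) / (1 − r_1²)
r_1² = (-0.712)² = 0.506944
Numerator = 0.1 − 0.5069 = -0.4069; denominator = 1 − 0.5069 = 0.4931
φ_{22} = -0.4069 / 0.4931 = -0.825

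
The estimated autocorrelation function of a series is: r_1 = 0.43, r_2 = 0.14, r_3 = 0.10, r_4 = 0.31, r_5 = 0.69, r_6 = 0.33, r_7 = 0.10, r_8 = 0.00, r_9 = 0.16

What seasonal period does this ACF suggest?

5

The largest autocorrelation is r_5 = 0.69; the remaining lags stay at or below 0.43. The elevated value at lag 1 (0.43), dropping to 0.14 at lag 2, reflects decaying short-term dependence rather than seasonality.
The dominant spike at lag 5 indicates a seasonal period of 5.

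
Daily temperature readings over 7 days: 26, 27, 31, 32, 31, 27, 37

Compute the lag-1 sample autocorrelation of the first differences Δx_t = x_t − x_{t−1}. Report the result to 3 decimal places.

First differences Δx: 1, 4, 1, -1, -4, 10
Mean of differences = 1.8333
Numerator Σ(Δx_t−Δx̄)(Δx_{t+1}−Δx̄) = -32.3611
Denominator Σ(Δx_t−Δx̄)² = 114.8333
r_1(Δx) = -32.3611 / 114.8333 = -0.282

-0.282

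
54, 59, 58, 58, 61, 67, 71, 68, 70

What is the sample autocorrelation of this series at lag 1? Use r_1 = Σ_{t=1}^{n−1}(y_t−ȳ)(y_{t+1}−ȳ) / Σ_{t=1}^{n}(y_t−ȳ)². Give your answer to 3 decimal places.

Mean ȳ = (54 + 59 + 58 + 58 + 61 + 67 + 71 + 68 + 70)/9 = 62.8889
Numerator Σ_{t=1}^{8}(y_t−ȳ)(y_{t+1}−ȳ) = 190.0988
Denominator Σ(y_t−ȳ)² = 304.8889
r_1 = 190.0988 / 304.8889 = 0.624

0.624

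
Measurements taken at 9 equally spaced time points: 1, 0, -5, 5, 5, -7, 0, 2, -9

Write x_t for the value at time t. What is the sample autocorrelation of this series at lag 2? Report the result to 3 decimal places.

Mean x̄ = (1 + 0 − 5 + 5 + 5 − 7 + 0 + 2 − 9)/9 = -0.8889
Σ(x_t−x̄)(x_{t+2}−x̄) = (-7.7654) + (5.2346) + (-24.2099) + (-35.9877) + (5.2346) + (-17.6543) + (-7.2099) = -82.3580
Denominator Σ(x_t−x̄)² = 202.8889
r_2 = -82.3580 / 202.8889 = -0.406

-0.406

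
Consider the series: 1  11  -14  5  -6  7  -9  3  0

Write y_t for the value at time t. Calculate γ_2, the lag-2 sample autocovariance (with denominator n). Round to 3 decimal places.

25.680

Mean ȳ = (1 + 11 − 14 + 5 − 6 + 7 − 9 + 3 + 0)/9 = -0.2222
Σ_{t=1}^{7}(y_t−ȳ)(y_{t+2}−ȳ) = 231.1235
γ_2 = 231.1235 / 9 = 25.680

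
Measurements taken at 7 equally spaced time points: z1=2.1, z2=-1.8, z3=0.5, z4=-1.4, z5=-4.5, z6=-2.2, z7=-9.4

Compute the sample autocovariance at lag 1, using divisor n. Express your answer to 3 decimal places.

0.483

Mean z̄ = (2.1 − 1.8 + 0.5 − 1.4 − 4.5 − 2.2 − 9.4)/7 = -2.3857
Σ_{t=1}^{6}(z_t−z̄)(z_{t+1}−z̄) = 3.3827
γ_1 = 3.3827 / 7 = 0.483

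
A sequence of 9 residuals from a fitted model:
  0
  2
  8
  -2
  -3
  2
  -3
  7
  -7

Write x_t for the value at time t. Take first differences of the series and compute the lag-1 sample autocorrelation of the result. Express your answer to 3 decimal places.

-0.529

First differences Δx: 2, 6, -10, -1, 5, -5, 10, -14
Mean of differences = -0.8750
Numerator Σ(Δx_t−Δx̄)(Δx_{t+1}−Δx̄) = -254.3906
Denominator Σ(Δx_t−Δx̄)² = 480.8750
r_1(Δx) = -254.3906 / 480.8750 = -0.529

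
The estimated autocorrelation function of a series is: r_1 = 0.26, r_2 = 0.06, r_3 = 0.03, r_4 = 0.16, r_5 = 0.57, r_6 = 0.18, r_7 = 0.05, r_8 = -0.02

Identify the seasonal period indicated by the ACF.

The largest autocorrelation is r_5 = 0.57; the remaining lags stay at or below 0.26. The elevated value at lag 1 (0.26), dropping to 0.06 at lag 2, reflects decaying short-term dependence rather than seasonality.
The dominant spike at lag 5 indicates a seasonal period of 5.

5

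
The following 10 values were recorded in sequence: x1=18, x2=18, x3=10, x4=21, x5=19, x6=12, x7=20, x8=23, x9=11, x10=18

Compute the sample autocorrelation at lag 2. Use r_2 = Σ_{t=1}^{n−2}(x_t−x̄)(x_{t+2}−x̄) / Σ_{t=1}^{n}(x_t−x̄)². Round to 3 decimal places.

Mean x̄ = (18 + 18 + 10 + 21 + 19 + 12 + 20 + 23 + 11 + 18)/10 = 17.0000
Numerator Σ_{t=1}^{8}(x_t−x̄)(x_{t+2}−x̄) = -73.0000
Denominator Σ(x_t−x̄)² = 178.0000
r_2 = -73.0000 / 178.0000 = -0.410

-0.410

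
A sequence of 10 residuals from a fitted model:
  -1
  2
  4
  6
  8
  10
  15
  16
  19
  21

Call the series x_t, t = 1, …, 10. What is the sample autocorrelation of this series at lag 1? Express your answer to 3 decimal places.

Mean x̄ = (-1 + 2 + 4 + 6 + 8 + 10 + 15 + 16 + 19 + 21)/10 = 10.0000
Numerator Σ_{t=1}^{9}(x_t−x̄)(x_{t+1}−x̄) = 351.0000
Denominator Σ(x_t−x̄)² = 504.0000
r_1 = 351.0000 / 504.0000 = 0.696

0.696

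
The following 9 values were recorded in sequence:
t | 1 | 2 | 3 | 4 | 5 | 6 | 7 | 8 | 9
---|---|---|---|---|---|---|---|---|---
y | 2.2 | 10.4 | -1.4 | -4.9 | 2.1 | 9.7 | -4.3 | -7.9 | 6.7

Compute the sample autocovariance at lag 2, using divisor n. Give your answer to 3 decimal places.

-24.953

Mean ȳ = (2.2 + 10.4 − 1.4 − 4.9 + 2.1 + 9.7 − 4.3 − 7.9 + 6.7)/9 = 1.4000
Σ_{t=1}^{7}(y_t−ȳ)(y_{t+2}−ȳ) = -224.5800
γ_2 = -224.5800 / 9 = -24.953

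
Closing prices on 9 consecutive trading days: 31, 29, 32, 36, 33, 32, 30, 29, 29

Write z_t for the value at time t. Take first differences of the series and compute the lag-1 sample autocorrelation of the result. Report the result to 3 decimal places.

0.022

First differences Δz: -2, 3, 4, -3, -1, -2, -1, 0
Mean of differences = -0.2500
Numerator Σ(Δz_t−Δz̄)(Δz_{t+1}−Δz̄) = 0.9375
Denominator Σ(Δz_t−Δz̄)² = 43.5000
r_1(Δz) = 0.9375 / 43.5000 = 0.022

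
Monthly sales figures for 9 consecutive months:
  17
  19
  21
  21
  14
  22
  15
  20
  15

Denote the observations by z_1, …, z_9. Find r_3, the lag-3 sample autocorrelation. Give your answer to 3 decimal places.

Mean z̄ = (17 + 19 + 21 + 21 + 14 + 22 + 15 + 20 + 15)/9 = 18.2222
Numerator Σ_{t=1}^{6}(z_t−z̄)(z_{t+3}−z̄) = -24.8148
Denominator Σ(z_t−z̄)² = 73.5556
r_3 = -24.8148 / 73.5556 = -0.337

-0.337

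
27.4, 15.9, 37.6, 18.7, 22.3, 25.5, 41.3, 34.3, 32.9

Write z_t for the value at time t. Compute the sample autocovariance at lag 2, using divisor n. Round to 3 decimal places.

Mean z̄ = (27.4 + 15.9 + 37.6 + 18.7 + 22.3 + 25.5 + 41.3 + 34.3 + 32.9)/9 = 28.4333
Σ_{t=1}^{7}(z_t−z̄)(z_{t+2}−z̄) = 46.1944
γ_2 = 46.1944 / 9 = 5.133

5.133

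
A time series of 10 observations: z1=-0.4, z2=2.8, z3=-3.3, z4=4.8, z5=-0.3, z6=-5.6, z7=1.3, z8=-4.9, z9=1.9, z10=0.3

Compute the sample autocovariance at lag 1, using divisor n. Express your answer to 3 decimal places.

-4.959

Mean z̄ = (-0.4 + 2.8 − 3.3 + 4.8 − 0.3 − 5.6 + 1.3 − 4.9 + 1.9 + 0.3)/10 = -0.3400
Σ_{t=1}^{9}(z_t−z̄)(z_{t+1}−z̄) = -49.5876
γ_1 = -49.5876 / 10 = -4.959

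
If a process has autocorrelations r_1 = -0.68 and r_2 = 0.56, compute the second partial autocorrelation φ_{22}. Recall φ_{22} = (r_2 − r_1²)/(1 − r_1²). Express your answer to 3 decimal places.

0.182

φ_{22} = (r_2 − r_1²) / (1 − r_1²)
r_1² = (-0.68)² = 0.4624
Numerator = 0.56 − 0.4624 = 0.0976; denominator = 1 − 0.4624 = 0.5376
φ_{22} = 0.0976 / 0.5376 = 0.182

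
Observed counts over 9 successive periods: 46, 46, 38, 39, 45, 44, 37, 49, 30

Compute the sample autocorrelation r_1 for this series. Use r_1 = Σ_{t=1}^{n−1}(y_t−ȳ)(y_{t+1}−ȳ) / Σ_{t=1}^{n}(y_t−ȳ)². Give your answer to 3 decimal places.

-0.414

Mean ȳ = (46 + 46 + 38 + 39 + 45 + 44 + 37 + 49 + 30)/9 = 41.5556
Numerator Σ_{t=1}^{8}(y_t−ȳ)(y_{t+1}−ȳ) = -118.4198
Denominator Σ(y_t−ȳ)² = 286.2222
r_1 = -118.4198 / 286.2222 = -0.414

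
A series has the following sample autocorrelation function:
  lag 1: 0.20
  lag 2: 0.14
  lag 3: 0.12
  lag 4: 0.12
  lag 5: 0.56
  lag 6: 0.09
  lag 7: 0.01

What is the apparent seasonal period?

The largest autocorrelation is r_5 = 0.56; the remaining lags stay at or below 0.20. The elevated value at lag 1 (0.20), dropping to 0.14 at lag 2, reflects decaying short-term dependence rather than seasonality.
The dominant spike at lag 5 indicates a seasonal period of 5.

5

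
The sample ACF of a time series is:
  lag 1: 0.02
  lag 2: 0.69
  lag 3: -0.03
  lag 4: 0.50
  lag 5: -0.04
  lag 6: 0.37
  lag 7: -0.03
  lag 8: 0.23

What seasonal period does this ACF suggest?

2

The largest autocorrelation is r_2 = 0.69, with weaker echoes at lags 4 (0.50), 6 (0.37) and 8 (0.23); the remaining lags stay at or below 0.02.
The dominant spike at lag 2 indicates a seasonal period of 2.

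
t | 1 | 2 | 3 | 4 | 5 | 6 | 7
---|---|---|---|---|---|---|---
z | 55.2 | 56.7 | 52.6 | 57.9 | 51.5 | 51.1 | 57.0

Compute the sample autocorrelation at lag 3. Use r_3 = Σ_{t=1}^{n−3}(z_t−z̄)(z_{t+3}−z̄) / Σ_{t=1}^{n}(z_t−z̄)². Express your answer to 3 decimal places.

Mean z̄ = (55.2 + 56.7 + 52.6 + 57.9 + 51.5 + 51.1 + 57.0)/7 = 54.5714
Σ(z_t−z̄)(z_{t+3}−z̄) = (2.0922) + (-6.5378) + (6.8437) + (8.0837) = 10.4818
Denominator Σ(z_t−z̄)² = 47.2743
r_3 = 10.4818 / 47.2743 = 0.222

0.222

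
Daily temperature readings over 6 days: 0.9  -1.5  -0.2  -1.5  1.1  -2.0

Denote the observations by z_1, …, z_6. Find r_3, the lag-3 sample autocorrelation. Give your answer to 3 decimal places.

Mean z̄ = (0.9 − 1.5 − 0.2 − 1.5 + 1.1 − 2.0)/6 = -0.5333
Σ(z_t−z̄)(z_{t+3}−z̄) = (-1.3856) + (-1.5789) + (-0.4889) = -3.4533
Denominator Σ(z_t−z̄)² = 8.8533
r_3 = -3.4533 / 8.8533 = -0.390

-0.390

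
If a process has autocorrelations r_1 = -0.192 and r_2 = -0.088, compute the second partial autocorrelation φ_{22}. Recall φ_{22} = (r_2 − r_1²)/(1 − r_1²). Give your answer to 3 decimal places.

φ_{22} = (r_2 − r_1²) / (1 − r_1²)
r_1² = (-0.192)² = 0.036864
Numerator = -0.088 − 0.0369 = -0.1249; denominator = 1 − 0.0369 = 0.9631
φ_{22} = -0.1249 / 0.9631 = -0.130

-0.130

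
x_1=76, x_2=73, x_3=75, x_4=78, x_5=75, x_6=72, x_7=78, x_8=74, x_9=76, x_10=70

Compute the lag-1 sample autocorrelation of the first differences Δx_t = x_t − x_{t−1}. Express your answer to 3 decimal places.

-0.472

First differences Δx: -3, 2, 3, -3, -3, 6, -4, 2, -6
Mean of differences = -0.6667
Numerator Σ(Δx_t−Δx̄)(Δx_{t+1}−Δx̄) = -60.4444
Denominator Σ(Δx_t−Δx̄)² = 128.0000
r_1(Δx) = -60.4444 / 128.0000 = -0.472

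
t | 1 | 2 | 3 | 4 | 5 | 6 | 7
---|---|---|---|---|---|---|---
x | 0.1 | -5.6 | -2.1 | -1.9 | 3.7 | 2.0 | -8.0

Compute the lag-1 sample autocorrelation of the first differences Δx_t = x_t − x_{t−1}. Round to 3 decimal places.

-0.013

First differences Δx: -5.7, 3.5, 0.2, 5.6, -1.7, -10.0
Mean of differences = -1.3500
Numerator Σ(Δx_t−Δx̄)(Δx_{t+1}−Δx̄) = -2.2125
Denominator Σ(Δx_t−Δx̄)² = 168.0950
r_1(Δx) = -2.2125 / 168.0950 = -0.013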